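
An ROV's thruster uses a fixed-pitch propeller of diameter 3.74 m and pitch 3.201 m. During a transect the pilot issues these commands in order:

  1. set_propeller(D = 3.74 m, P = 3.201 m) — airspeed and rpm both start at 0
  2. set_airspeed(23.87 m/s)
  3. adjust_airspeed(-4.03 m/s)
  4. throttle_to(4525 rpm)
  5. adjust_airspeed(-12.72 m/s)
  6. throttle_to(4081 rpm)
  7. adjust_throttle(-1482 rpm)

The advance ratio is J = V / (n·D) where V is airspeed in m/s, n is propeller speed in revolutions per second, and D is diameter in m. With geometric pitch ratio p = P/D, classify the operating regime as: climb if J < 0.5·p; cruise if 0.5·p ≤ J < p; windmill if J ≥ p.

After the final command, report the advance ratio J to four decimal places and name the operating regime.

J = 0.0439, regime = climb

set_propeller: D = 3.74 m, P = 3.201 m (p = P/D = 0.855882); state ← (V=0, rpm=0)
set_airspeed(23.87): V ← 23.87 m/s
adjust_airspeed(-4.03): V ← 23.87 -4.03 = 19.84 m/s
throttle_to(4525): rpm ← 4525
adjust_airspeed(-12.72): V ← 19.84 -12.72 = 7.12 m/s
throttle_to(4081): rpm ← 4081
adjust_throttle(-1482): rpm ← 4081 -1482 = 2599
final state: V = 7.12 m/s, rpm = 2599 → n = rpm/60 = 43.316667 rev/s
J = V / (n·D) = 7.12 / (43.316667 × 3.74) = 0.043949
regime bands: climb J<0.4279 | cruise [0.4279, 0.8559) | windmill J≥0.8559
J = 0.0439 → climb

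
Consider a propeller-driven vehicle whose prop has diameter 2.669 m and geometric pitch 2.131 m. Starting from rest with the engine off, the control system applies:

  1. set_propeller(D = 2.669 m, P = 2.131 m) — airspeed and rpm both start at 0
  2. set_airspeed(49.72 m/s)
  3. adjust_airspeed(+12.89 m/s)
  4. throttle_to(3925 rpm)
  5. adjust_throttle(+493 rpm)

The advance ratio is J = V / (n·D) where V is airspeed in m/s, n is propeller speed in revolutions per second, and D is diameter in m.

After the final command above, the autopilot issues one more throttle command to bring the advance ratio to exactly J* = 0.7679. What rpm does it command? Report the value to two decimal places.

rpm = 1832.91

set_propeller: D = 2.669 m, P = 2.131 m (p = P/D = 0.798426); state ← (V=0, rpm=0)
set_airspeed(49.72): V ← 49.72 m/s
adjust_airspeed(+12.89): V ← 49.72 +12.89 = 62.61 m/s
throttle_to(3925): rpm ← 3925
adjust_throttle(+493): rpm ← 3925 +493 = 4418
final state: V = 62.61 m/s, rpm = 4418 → n = rpm/60 = 73.633333 rev/s
target J* = 0.7679; solve J* = V/(n·D) for n: n = V/(J*·D) = 62.61/(0.7679 × 2.669) = 30.548540 rev/s
rpm = 60·n = 1832.912415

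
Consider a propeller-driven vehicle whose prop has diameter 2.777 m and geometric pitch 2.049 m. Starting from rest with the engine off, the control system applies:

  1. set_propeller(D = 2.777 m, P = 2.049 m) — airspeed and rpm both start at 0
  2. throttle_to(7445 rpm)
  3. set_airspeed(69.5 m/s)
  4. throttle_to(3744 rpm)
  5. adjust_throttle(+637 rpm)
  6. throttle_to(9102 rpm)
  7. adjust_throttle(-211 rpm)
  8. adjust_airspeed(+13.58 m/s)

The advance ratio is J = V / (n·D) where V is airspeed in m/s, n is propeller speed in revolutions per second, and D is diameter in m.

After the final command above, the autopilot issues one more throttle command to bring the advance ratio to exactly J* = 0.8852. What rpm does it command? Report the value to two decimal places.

set_propeller: D = 2.777 m, P = 2.049 m (p = P/D = 0.737847); state ← (V=0, rpm=0)
throttle_to(7445): rpm ← 7445
set_airspeed(69.5): V ← 69.5 m/s
throttle_to(3744): rpm ← 3744
adjust_throttle(+637): rpm ← 3744 +637 = 4381
throttle_to(9102): rpm ← 9102
adjust_throttle(-211): rpm ← 9102 -211 = 8891
adjust_airspeed(+13.58): V ← 69.5 +13.58 = 83.08 m/s
final state: V = 83.08 m/s, rpm = 8891 → n = rpm/60 = 148.183333 rev/s
target J* = 0.8852; solve J* = V/(n·D) for n: n = V/(J*·D) = 83.08/(0.8852 × 2.777) = 33.797082 rev/s
rpm = 60·n = 2027.824908

rpm = 2027.82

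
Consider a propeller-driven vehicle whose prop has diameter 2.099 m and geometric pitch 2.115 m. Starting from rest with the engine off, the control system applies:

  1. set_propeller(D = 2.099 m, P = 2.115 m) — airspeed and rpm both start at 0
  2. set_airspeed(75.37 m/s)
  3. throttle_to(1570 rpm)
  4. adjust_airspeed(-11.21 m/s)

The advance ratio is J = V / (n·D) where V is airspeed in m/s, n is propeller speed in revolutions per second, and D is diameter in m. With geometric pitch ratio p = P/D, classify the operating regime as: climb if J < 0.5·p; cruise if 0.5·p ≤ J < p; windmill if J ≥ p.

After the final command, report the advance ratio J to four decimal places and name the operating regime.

set_propeller: D = 2.099 m, P = 2.115 m (p = P/D = 1.007623); state ← (V=0, rpm=0)
set_airspeed(75.37): V ← 75.37 m/s
throttle_to(1570): rpm ← 1570
adjust_airspeed(-11.21): V ← 75.37 -11.21 = 64.16 m/s
final state: V = 64.16 m/s, rpm = 1570 → n = rpm/60 = 26.166667 rev/s
J = V / (n·D) = 64.16 / (26.166667 × 2.099) = 1.168163
regime bands: climb J<0.5038 | cruise [0.5038, 1.0076) | windmill J≥1.0076
J = 1.1682 → windmill

J = 1.1682, regime = windmill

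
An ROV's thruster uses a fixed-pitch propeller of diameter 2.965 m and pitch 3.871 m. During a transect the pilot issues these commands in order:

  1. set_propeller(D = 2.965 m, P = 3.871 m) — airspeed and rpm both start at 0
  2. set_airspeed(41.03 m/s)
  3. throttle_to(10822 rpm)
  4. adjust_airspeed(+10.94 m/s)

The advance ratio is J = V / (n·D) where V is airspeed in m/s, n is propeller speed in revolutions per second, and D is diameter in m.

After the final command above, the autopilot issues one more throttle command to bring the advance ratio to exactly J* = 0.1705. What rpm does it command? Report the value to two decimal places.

set_propeller: D = 2.965 m, P = 3.871 m (p = P/D = 1.305565); state ← (V=0, rpm=0)
set_airspeed(41.03): V ← 41.03 m/s
throttle_to(10822): rpm ← 10822
adjust_airspeed(+10.94): V ← 41.03 +10.94 = 51.97 m/s
final state: V = 51.97 m/s, rpm = 10822 → n = rpm/60 = 180.366667 rev/s
target J* = 0.1705; solve J* = V/(n·D) for n: n = V/(J*·D) = 51.97/(0.1705 × 2.965) = 102.802490 rev/s
rpm = 60·n = 6168.149427

rpm = 6168.15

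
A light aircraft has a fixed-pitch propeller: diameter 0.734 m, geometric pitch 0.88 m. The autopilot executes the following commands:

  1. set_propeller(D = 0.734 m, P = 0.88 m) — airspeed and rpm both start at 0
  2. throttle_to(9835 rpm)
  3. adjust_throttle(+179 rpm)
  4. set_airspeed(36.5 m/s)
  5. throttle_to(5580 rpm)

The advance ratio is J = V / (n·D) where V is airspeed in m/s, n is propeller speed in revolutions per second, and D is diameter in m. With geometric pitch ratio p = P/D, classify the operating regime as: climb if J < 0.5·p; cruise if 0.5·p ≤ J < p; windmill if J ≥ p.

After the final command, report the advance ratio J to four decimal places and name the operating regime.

set_propeller: D = 0.734 m, P = 0.88 m (p = P/D = 1.198910); state ← (V=0, rpm=0)
throttle_to(9835): rpm ← 9835
adjust_throttle(+179): rpm ← 9835 +179 = 10014
set_airspeed(36.5): V ← 36.5 m/s
throttle_to(5580): rpm ← 5580
final state: V = 36.5 m/s, rpm = 5580 → n = rpm/60 = 93.000000 rev/s
J = V / (n·D) = 36.5 / (93.000000 × 0.734) = 0.534705
regime bands: climb J<0.5995 | cruise [0.5995, 1.1989) | windmill J≥1.1989
J = 0.5347 → climb

J = 0.5347, regime = climb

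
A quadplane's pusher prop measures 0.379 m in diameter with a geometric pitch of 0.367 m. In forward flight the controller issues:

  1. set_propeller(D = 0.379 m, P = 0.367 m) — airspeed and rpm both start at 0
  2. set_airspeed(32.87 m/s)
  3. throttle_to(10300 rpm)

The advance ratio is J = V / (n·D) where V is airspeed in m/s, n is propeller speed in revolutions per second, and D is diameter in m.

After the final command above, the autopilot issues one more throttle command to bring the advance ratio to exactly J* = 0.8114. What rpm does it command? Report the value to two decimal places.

rpm = 6413.23

set_propeller: D = 0.379 m, P = 0.367 m (p = P/D = 0.968338); state ← (V=0, rpm=0)
set_airspeed(32.87): V ← 32.87 m/s
throttle_to(10300): rpm ← 10300
final state: V = 32.87 m/s, rpm = 10300 → n = rpm/60 = 171.666667 rev/s
target J* = 0.8114; solve J* = V/(n·D) for n: n = V/(J*·D) = 32.87/(0.8114 × 0.379) = 106.887148 rev/s
rpm = 60·n = 6413.228902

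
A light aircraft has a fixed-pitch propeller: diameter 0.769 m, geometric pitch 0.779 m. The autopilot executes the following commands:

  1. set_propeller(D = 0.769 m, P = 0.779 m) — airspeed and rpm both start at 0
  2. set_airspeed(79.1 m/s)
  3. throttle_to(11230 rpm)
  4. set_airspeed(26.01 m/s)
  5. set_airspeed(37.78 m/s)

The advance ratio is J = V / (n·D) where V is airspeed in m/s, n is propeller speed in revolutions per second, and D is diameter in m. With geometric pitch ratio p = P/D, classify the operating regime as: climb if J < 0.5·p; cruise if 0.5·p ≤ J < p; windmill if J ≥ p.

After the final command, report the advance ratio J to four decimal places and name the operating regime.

J = 0.2625, regime = climb

set_propeller: D = 0.769 m, P = 0.779 m (p = P/D = 1.013004); state ← (V=0, rpm=0)
set_airspeed(79.1): V ← 79.1 m/s
throttle_to(11230): rpm ← 11230
set_airspeed(26.01): V ← 26.01 m/s
set_airspeed(37.78): V ← 37.78 m/s
final state: V = 37.78 m/s, rpm = 11230 → n = rpm/60 = 187.166667 rev/s
J = V / (n·D) = 37.78 / (187.166667 × 0.769) = 0.262487
regime bands: climb J<0.5065 | cruise [0.5065, 1.0130) | windmill J≥1.0130
J = 0.2625 → climb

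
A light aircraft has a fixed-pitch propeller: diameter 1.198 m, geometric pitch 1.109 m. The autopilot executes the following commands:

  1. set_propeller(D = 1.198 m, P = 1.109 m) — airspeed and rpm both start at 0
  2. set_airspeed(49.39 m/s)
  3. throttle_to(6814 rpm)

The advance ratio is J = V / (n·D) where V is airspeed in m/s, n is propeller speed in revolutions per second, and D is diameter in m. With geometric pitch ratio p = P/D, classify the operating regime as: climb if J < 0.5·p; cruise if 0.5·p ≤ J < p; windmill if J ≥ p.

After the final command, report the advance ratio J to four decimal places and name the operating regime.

set_propeller: D = 1.198 m, P = 1.109 m (p = P/D = 0.925710); state ← (V=0, rpm=0)
set_airspeed(49.39): V ← 49.39 m/s
throttle_to(6814): rpm ← 6814
final state: V = 49.39 m/s, rpm = 6814 → n = rpm/60 = 113.566667 rev/s
J = V / (n·D) = 49.39 / (113.566667 × 1.198) = 0.363021
regime bands: climb J<0.4629 | cruise [0.4629, 0.9257) | windmill J≥0.9257
J = 0.3630 → climb

J = 0.3630, regime = climb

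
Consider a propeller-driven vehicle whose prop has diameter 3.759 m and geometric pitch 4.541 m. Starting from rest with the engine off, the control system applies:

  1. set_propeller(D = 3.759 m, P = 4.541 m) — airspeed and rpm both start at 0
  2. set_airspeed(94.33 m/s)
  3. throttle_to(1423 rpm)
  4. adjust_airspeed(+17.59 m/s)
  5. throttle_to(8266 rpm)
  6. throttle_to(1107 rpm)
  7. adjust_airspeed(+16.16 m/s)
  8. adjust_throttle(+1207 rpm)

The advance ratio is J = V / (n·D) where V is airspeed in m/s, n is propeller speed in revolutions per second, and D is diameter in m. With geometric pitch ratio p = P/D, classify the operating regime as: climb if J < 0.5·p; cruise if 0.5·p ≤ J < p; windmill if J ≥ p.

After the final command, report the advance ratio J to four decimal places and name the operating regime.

J = 0.8835, regime = cruise

set_propeller: D = 3.759 m, P = 4.541 m (p = P/D = 1.208034); state ← (V=0, rpm=0)
set_airspeed(94.33): V ← 94.33 m/s
throttle_to(1423): rpm ← 1423
adjust_airspeed(+17.59): V ← 94.33 +17.59 = 111.92 m/s
throttle_to(8266): rpm ← 8266
throttle_to(1107): rpm ← 1107
adjust_airspeed(+16.16): V ← 111.92 +16.16 = 128.08 m/s
adjust_throttle(+1207): rpm ← 1107 +1207 = 2314
final state: V = 128.08 m/s, rpm = 2314 → n = rpm/60 = 38.566667 rev/s
J = V / (n·D) = 128.08 / (38.566667 × 3.759) = 0.883480
regime bands: climb J<0.6040 | cruise [0.6040, 1.2080) | windmill J≥1.2080
J = 0.8835 → cruise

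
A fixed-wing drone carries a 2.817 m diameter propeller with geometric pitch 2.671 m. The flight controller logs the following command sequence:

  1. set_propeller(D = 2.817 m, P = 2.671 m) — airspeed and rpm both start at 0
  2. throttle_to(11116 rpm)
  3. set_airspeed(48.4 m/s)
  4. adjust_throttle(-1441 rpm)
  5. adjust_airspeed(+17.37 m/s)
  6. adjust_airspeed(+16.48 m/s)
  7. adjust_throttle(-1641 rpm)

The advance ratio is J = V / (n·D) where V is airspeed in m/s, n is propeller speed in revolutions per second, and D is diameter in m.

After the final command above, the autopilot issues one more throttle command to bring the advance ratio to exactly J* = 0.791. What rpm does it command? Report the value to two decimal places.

set_propeller: D = 2.817 m, P = 2.671 m (p = P/D = 0.948172); state ← (V=0, rpm=0)
throttle_to(11116): rpm ← 11116
set_airspeed(48.4): V ← 48.4 m/s
adjust_throttle(-1441): rpm ← 11116 -1441 = 9675
adjust_airspeed(+17.37): V ← 48.4 +17.37 = 65.77 m/s
adjust_airspeed(+16.48): V ← 65.77 +16.48 = 82.25 m/s
adjust_throttle(-1641): rpm ← 9675 -1641 = 8034
final state: V = 82.25 m/s, rpm = 8034 → n = rpm/60 = 133.900000 rev/s
target J* = 0.791; solve J* = V/(n·D) for n: n = V/(J*·D) = 82.25/(0.791 × 2.817) = 36.912425 rev/s
rpm = 60·n = 2214.745493

rpm = 2214.75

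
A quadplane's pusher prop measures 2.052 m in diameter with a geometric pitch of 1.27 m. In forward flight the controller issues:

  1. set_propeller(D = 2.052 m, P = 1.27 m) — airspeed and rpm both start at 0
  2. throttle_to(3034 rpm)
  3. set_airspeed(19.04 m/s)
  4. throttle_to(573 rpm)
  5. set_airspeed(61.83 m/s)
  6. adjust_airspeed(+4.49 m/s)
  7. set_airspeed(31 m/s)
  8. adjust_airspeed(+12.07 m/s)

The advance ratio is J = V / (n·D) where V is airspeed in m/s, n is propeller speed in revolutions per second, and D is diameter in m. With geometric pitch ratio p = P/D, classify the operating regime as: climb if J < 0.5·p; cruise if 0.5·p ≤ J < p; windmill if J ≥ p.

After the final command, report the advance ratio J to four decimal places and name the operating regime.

set_propeller: D = 2.052 m, P = 1.27 m (p = P/D = 0.618908); state ← (V=0, rpm=0)
throttle_to(3034): rpm ← 3034
set_airspeed(19.04): V ← 19.04 m/s
throttle_to(573): rpm ← 573
set_airspeed(61.83): V ← 61.83 m/s
adjust_airspeed(+4.49): V ← 61.83 +4.49 = 66.32 m/s
set_airspeed(31): V ← 31 m/s
adjust_airspeed(+12.07): V ← 31 +12.07 = 43.07 m/s
final state: V = 43.07 m/s, rpm = 573 → n = rpm/60 = 9.550000 rev/s
J = V / (n·D) = 43.07 / (9.550000 × 2.052) = 2.197830
regime bands: climb J<0.3095 | cruise [0.3095, 0.6189) | windmill J≥0.6189
J = 2.1978 → windmill

J = 2.1978, regime = windmill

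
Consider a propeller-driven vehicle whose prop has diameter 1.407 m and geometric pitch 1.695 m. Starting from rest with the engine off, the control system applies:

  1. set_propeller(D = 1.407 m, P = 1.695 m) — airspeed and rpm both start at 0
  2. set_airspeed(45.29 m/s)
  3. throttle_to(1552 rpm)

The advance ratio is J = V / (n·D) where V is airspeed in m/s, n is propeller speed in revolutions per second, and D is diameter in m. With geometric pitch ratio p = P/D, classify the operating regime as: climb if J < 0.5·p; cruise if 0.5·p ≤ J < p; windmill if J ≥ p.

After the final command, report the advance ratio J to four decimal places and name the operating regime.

J = 1.2444, regime = windmill

set_propeller: D = 1.407 m, P = 1.695 m (p = P/D = 1.204691); state ← (V=0, rpm=0)
set_airspeed(45.29): V ← 45.29 m/s
throttle_to(1552): rpm ← 1552
final state: V = 45.29 m/s, rpm = 1552 → n = rpm/60 = 25.866667 rev/s
J = V / (n·D) = 45.29 / (25.866667 × 1.407) = 1.244422
regime bands: climb J<0.6023 | cruise [0.6023, 1.2047) | windmill J≥1.2047
J = 1.2444 → windmill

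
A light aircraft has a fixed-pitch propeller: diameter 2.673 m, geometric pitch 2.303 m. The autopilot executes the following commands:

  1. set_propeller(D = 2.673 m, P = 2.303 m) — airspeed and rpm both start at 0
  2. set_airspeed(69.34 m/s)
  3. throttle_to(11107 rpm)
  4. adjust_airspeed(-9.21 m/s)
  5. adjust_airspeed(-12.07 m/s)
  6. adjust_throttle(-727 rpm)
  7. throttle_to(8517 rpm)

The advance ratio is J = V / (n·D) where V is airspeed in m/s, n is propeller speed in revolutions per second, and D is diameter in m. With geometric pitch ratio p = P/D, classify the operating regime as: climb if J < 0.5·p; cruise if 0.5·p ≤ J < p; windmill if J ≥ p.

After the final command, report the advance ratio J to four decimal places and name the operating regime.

J = 0.1267, regime = climb

set_propeller: D = 2.673 m, P = 2.303 m (p = P/D = 0.861579); state ← (V=0, rpm=0)
set_airspeed(69.34): V ← 69.34 m/s
throttle_to(11107): rpm ← 11107
adjust_airspeed(-9.21): V ← 69.34 -9.21 = 60.13 m/s
adjust_airspeed(-12.07): V ← 60.13 -12.07 = 48.06 m/s
adjust_throttle(-727): rpm ← 11107 -727 = 10380
throttle_to(8517): rpm ← 8517
final state: V = 48.06 m/s, rpm = 8517 → n = rpm/60 = 141.950000 rev/s
J = V / (n·D) = 48.06 / (141.950000 × 2.673) = 0.126663
regime bands: climb J<0.4308 | cruise [0.4308, 0.8616) | windmill J≥0.8616
J = 0.1267 → climb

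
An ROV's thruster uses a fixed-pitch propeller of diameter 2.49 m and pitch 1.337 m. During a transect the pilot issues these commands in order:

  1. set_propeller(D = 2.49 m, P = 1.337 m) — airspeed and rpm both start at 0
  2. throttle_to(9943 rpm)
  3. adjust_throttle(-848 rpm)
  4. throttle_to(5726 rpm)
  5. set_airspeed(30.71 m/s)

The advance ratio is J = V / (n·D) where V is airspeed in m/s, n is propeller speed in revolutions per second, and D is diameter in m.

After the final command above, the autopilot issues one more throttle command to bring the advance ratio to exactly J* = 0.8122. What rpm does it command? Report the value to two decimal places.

rpm = 911.11

set_propeller: D = 2.49 m, P = 1.337 m (p = P/D = 0.536948); state ← (V=0, rpm=0)
throttle_to(9943): rpm ← 9943
adjust_throttle(-848): rpm ← 9943 -848 = 9095
throttle_to(5726): rpm ← 5726
set_airspeed(30.71): V ← 30.71 m/s
final state: V = 30.71 m/s, rpm = 5726 → n = rpm/60 = 95.433333 rev/s
target J* = 0.8122; solve J* = V/(n·D) for n: n = V/(J*·D) = 30.71/(0.8122 × 2.49) = 15.185094 rev/s
rpm = 60·n = 911.105639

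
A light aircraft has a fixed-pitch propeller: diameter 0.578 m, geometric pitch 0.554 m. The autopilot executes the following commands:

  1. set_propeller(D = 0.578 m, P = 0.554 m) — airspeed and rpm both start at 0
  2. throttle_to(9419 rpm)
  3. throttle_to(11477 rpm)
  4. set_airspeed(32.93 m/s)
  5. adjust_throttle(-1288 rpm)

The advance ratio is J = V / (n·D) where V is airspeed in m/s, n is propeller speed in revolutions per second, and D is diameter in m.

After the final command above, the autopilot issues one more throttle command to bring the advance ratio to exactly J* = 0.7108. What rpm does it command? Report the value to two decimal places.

set_propeller: D = 0.578 m, P = 0.554 m (p = P/D = 0.958478); state ← (V=0, rpm=0)
throttle_to(9419): rpm ← 9419
throttle_to(11477): rpm ← 11477
set_airspeed(32.93): V ← 32.93 m/s
adjust_throttle(-1288): rpm ← 11477 -1288 = 10189
final state: V = 32.93 m/s, rpm = 10189 → n = rpm/60 = 169.816667 rev/s
target J* = 0.7108; solve J* = V/(n·D) for n: n = V/(J*·D) = 32.93/(0.7108 × 0.578) = 80.152389 rev/s
rpm = 60·n = 4809.143360

rpm = 4809.14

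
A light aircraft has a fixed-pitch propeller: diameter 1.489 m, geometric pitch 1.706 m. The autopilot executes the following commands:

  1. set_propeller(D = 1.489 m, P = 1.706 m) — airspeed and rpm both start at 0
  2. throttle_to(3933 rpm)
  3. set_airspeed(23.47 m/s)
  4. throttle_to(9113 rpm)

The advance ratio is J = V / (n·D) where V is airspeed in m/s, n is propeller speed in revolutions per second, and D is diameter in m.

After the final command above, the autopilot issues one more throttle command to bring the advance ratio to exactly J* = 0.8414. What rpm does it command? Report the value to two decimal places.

rpm = 1124.00

set_propeller: D = 1.489 m, P = 1.706 m (p = P/D = 1.145735); state ← (V=0, rpm=0)
throttle_to(3933): rpm ← 3933
set_airspeed(23.47): V ← 23.47 m/s
throttle_to(9113): rpm ← 9113
final state: V = 23.47 m/s, rpm = 9113 → n = rpm/60 = 151.883333 rev/s
target J* = 0.8414; solve J* = V/(n·D) for n: n = V/(J*·D) = 23.47/(0.8414 × 1.489) = 18.733369 rev/s
rpm = 60·n = 1124.002131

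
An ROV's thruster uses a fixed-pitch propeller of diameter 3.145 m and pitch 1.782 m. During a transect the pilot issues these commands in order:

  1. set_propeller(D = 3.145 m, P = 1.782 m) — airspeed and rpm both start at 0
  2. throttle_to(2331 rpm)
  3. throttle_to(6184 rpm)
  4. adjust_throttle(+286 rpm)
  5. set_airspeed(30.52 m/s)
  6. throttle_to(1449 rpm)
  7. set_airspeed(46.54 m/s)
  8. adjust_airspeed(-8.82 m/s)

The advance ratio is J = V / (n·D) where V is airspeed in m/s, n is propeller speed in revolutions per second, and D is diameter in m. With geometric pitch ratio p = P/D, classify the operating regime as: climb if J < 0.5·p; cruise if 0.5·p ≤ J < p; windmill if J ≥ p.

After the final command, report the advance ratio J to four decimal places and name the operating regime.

set_propeller: D = 3.145 m, P = 1.782 m (p = P/D = 0.566614); state ← (V=0, rpm=0)
throttle_to(2331): rpm ← 2331
throttle_to(6184): rpm ← 6184
adjust_throttle(+286): rpm ← 6184 +286 = 6470
set_airspeed(30.52): V ← 30.52 m/s
throttle_to(1449): rpm ← 1449
set_airspeed(46.54): V ← 46.54 m/s
adjust_airspeed(-8.82): V ← 46.54 -8.82 = 37.72 m/s
final state: V = 37.72 m/s, rpm = 1449 → n = rpm/60 = 24.150000 rev/s
J = V / (n·D) = 37.72 / (24.150000 × 3.145) = 0.496631
regime bands: climb J<0.2833 | cruise [0.2833, 0.5666) | windmill J≥0.5666
J = 0.4966 → cruise

J = 0.4966, regime = cruise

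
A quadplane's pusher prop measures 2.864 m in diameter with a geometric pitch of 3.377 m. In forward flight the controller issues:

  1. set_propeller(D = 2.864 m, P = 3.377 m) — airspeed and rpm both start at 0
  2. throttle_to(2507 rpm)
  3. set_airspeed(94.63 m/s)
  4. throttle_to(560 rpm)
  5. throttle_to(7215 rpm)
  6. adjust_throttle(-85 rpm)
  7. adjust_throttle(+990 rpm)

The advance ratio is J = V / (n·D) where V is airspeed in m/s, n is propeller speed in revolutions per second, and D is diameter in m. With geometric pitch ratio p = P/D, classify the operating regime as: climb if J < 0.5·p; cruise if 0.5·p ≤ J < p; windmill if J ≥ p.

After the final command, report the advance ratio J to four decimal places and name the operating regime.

set_propeller: D = 2.864 m, P = 3.377 m (p = P/D = 1.179120); state ← (V=0, rpm=0)
throttle_to(2507): rpm ← 2507
set_airspeed(94.63): V ← 94.63 m/s
throttle_to(560): rpm ← 560
throttle_to(7215): rpm ← 7215
adjust_throttle(-85): rpm ← 7215 -85 = 7130
adjust_throttle(+990): rpm ← 7130 +990 = 8120
final state: V = 94.63 m/s, rpm = 8120 → n = rpm/60 = 135.333333 rev/s
J = V / (n·D) = 94.63 / (135.333333 × 2.864) = 0.244147
regime bands: climb J<0.5896 | cruise [0.5896, 1.1791) | windmill J≥1.1791
J = 0.2441 → climb

J = 0.2441, regime = climb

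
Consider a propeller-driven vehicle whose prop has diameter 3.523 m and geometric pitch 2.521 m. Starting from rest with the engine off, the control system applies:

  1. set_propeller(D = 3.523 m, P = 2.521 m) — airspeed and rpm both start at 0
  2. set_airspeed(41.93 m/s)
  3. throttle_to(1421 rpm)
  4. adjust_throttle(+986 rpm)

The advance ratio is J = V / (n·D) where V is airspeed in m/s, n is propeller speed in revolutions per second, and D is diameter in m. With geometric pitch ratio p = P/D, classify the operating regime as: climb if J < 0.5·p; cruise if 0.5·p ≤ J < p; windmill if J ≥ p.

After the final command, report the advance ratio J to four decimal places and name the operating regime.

set_propeller: D = 3.523 m, P = 2.521 m (p = P/D = 0.715583); state ← (V=0, rpm=0)
set_airspeed(41.93): V ← 41.93 m/s
throttle_to(1421): rpm ← 1421
adjust_throttle(+986): rpm ← 1421 +986 = 2407
final state: V = 41.93 m/s, rpm = 2407 → n = rpm/60 = 40.116667 rev/s
J = V / (n·D) = 41.93 / (40.116667 × 3.523) = 0.296679
regime bands: climb J<0.3578 | cruise [0.3578, 0.7156) | windmill J≥0.7156
J = 0.2967 → climb

J = 0.2967, regime = climb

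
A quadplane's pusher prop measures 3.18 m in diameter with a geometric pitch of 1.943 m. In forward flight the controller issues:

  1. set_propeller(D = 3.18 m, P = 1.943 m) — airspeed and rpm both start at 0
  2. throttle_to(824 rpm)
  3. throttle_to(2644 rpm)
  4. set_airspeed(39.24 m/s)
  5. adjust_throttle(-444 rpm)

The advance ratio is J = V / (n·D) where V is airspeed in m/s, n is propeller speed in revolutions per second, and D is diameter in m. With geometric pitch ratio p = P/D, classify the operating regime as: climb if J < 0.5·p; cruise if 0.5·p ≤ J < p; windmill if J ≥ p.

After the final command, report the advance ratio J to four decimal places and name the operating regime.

J = 0.3365, regime = cruise

set_propeller: D = 3.18 m, P = 1.943 m (p = P/D = 0.611006); state ← (V=0, rpm=0)
throttle_to(824): rpm ← 824
throttle_to(2644): rpm ← 2644
set_airspeed(39.24): V ← 39.24 m/s
adjust_throttle(-444): rpm ← 2644 -444 = 2200
final state: V = 39.24 m/s, rpm = 2200 → n = rpm/60 = 36.666667 rev/s
J = V / (n·D) = 39.24 / (36.666667 × 3.18) = 0.336535
regime bands: climb J<0.3055 | cruise [0.3055, 0.6110) | windmill J≥0.6110
J = 0.3365 → cruise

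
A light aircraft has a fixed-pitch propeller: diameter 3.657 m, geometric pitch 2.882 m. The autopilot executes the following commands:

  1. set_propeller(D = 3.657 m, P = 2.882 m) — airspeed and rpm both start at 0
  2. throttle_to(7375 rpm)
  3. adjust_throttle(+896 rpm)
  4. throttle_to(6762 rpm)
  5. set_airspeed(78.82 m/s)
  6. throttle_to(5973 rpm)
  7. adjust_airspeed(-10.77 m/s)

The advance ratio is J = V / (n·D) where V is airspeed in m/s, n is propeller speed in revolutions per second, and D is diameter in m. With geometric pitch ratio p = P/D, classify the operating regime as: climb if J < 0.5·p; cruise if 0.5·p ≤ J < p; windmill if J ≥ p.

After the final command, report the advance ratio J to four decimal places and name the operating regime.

set_propeller: D = 3.657 m, P = 2.882 m (p = P/D = 0.788078); state ← (V=0, rpm=0)
throttle_to(7375): rpm ← 7375
adjust_throttle(+896): rpm ← 7375 +896 = 8271
throttle_to(6762): rpm ← 6762
set_airspeed(78.82): V ← 78.82 m/s
throttle_to(5973): rpm ← 5973
adjust_airspeed(-10.77): V ← 78.82 -10.77 = 68.05 m/s
final state: V = 68.05 m/s, rpm = 5973 → n = rpm/60 = 99.550000 rev/s
J = V / (n·D) = 68.05 / (99.550000 × 3.657) = 0.186923
regime bands: climb J<0.3940 | cruise [0.3940, 0.7881) | windmill J≥0.7881
J = 0.1869 → climb

J = 0.1869, regime = climb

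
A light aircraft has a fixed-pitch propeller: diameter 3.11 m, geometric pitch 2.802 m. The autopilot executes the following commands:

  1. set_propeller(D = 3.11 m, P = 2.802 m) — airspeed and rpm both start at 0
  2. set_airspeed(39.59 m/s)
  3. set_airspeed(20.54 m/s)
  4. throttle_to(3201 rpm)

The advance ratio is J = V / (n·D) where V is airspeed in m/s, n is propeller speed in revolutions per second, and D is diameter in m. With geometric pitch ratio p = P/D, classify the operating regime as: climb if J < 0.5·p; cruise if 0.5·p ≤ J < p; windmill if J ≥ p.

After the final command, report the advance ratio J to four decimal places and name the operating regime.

J = 0.1238, regime = climb

set_propeller: D = 3.11 m, P = 2.802 m (p = P/D = 0.900965); state ← (V=0, rpm=0)
set_airspeed(39.59): V ← 39.59 m/s
set_airspeed(20.54): V ← 20.54 m/s
throttle_to(3201): rpm ← 3201
final state: V = 20.54 m/s, rpm = 3201 → n = rpm/60 = 53.350000 rev/s
J = V / (n·D) = 20.54 / (53.350000 × 3.11) = 0.123796
regime bands: climb J<0.4505 | cruise [0.4505, 0.9010) | windmill J≥0.9010
J = 0.1238 → climb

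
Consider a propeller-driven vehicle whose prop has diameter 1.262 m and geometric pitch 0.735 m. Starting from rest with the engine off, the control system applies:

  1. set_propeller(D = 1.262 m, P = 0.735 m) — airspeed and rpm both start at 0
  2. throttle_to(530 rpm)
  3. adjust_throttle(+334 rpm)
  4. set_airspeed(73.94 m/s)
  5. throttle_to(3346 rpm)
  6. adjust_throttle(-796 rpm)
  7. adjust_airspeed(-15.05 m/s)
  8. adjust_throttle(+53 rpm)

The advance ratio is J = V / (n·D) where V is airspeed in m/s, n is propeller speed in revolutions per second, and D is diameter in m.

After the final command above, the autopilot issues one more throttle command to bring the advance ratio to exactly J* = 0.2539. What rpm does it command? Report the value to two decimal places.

rpm = 11027.34

set_propeller: D = 1.262 m, P = 0.735 m (p = P/D = 0.582409); state ← (V=0, rpm=0)
throttle_to(530): rpm ← 530
adjust_throttle(+334): rpm ← 530 +334 = 864
set_airspeed(73.94): V ← 73.94 m/s
throttle_to(3346): rpm ← 3346
adjust_throttle(-796): rpm ← 3346 -796 = 2550
adjust_airspeed(-15.05): V ← 73.94 -15.05 = 58.89 m/s
adjust_throttle(+53): rpm ← 2550 +53 = 2603
final state: V = 58.89 m/s, rpm = 2603 → n = rpm/60 = 43.383333 rev/s
target J* = 0.2539; solve J* = V/(n·D) for n: n = V/(J*·D) = 58.89/(0.2539 × 1.262) = 183.788993 rev/s
rpm = 60·n = 11027.339588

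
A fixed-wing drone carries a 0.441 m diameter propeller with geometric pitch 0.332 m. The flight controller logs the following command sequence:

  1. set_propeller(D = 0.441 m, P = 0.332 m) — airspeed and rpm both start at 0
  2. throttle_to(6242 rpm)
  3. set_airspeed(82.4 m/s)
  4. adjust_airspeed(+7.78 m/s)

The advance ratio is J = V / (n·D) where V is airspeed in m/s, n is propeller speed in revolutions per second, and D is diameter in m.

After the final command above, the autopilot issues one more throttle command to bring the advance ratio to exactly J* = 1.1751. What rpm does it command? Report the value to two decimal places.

set_propeller: D = 0.441 m, P = 0.332 m (p = P/D = 0.752834); state ← (V=0, rpm=0)
throttle_to(6242): rpm ← 6242
set_airspeed(82.4): V ← 82.4 m/s
adjust_airspeed(+7.78): V ← 82.4 +7.78 = 90.18 m/s
final state: V = 90.18 m/s, rpm = 6242 → n = rpm/60 = 104.033333 rev/s
target J* = 1.1751; solve J* = V/(n·D) for n: n = V/(J*·D) = 90.18/(1.1751 × 0.441) = 174.019059 rev/s
rpm = 60·n = 10441.143524

rpm = 10441.14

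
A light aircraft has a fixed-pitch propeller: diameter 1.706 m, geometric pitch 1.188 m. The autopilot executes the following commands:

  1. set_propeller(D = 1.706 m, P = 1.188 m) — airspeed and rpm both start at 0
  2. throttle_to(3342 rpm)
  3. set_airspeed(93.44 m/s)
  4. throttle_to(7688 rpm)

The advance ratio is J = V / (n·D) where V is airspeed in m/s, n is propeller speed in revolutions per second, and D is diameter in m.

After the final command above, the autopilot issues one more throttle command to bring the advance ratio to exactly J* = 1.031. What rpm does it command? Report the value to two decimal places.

rpm = 3187.47

set_propeller: D = 1.706 m, P = 1.188 m (p = P/D = 0.696366); state ← (V=0, rpm=0)
throttle_to(3342): rpm ← 3342
set_airspeed(93.44): V ← 93.44 m/s
throttle_to(7688): rpm ← 7688
final state: V = 93.44 m/s, rpm = 7688 → n = rpm/60 = 128.133333 rev/s
target J* = 1.031; solve J* = V/(n·D) for n: n = V/(J*·D) = 93.44/(1.031 × 1.706) = 53.124535 rev/s
rpm = 60·n = 3187.472070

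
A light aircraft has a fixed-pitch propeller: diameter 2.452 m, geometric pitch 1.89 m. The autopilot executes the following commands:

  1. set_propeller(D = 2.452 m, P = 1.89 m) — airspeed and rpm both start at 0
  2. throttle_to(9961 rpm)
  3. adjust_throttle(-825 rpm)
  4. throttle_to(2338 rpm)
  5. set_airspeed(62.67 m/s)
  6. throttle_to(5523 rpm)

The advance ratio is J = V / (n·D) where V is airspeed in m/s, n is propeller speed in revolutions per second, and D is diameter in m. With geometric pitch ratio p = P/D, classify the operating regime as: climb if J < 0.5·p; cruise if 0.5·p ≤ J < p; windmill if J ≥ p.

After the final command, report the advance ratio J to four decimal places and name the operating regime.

J = 0.2777, regime = climb

set_propeller: D = 2.452 m, P = 1.89 m (p = P/D = 0.770799); state ← (V=0, rpm=0)
throttle_to(9961): rpm ← 9961
adjust_throttle(-825): rpm ← 9961 -825 = 9136
throttle_to(2338): rpm ← 2338
set_airspeed(62.67): V ← 62.67 m/s
throttle_to(5523): rpm ← 5523
final state: V = 62.67 m/s, rpm = 5523 → n = rpm/60 = 92.050000 rev/s
J = V / (n·D) = 62.67 / (92.050000 × 2.452) = 0.277661
regime bands: climb J<0.3854 | cruise [0.3854, 0.7708) | windmill J≥0.7708
J = 0.2777 → climb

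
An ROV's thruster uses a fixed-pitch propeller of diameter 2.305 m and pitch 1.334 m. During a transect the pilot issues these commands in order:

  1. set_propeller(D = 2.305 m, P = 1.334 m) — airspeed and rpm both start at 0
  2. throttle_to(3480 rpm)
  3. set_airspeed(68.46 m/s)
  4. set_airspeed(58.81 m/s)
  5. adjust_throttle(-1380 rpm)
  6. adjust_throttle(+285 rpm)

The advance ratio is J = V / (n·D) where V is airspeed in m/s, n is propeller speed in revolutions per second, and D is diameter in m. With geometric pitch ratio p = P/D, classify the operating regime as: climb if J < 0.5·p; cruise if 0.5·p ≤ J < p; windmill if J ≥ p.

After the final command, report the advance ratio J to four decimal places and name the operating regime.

J = 0.6419, regime = windmill

set_propeller: D = 2.305 m, P = 1.334 m (p = P/D = 0.578742); state ← (V=0, rpm=0)
throttle_to(3480): rpm ← 3480
set_airspeed(68.46): V ← 68.46 m/s
set_airspeed(58.81): V ← 58.81 m/s
adjust_throttle(-1380): rpm ← 3480 -1380 = 2100
adjust_throttle(+285): rpm ← 2100 +285 = 2385
final state: V = 58.81 m/s, rpm = 2385 → n = rpm/60 = 39.750000 rev/s
J = V / (n·D) = 58.81 / (39.750000 × 2.305) = 0.641864
regime bands: climb J<0.2894 | cruise [0.2894, 0.5787) | windmill J≥0.5787
J = 0.6419 → windmill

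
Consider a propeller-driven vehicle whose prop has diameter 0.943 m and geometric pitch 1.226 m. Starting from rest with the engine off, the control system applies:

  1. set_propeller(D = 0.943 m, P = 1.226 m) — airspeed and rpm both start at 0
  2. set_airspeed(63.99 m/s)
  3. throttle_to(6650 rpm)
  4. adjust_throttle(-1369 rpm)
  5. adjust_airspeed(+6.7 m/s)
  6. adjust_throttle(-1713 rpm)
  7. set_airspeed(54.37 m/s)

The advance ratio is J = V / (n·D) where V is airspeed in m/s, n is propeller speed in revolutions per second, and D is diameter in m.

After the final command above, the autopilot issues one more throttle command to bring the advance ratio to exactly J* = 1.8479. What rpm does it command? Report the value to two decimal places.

rpm = 1872.06

set_propeller: D = 0.943 m, P = 1.226 m (p = P/D = 1.300106); state ← (V=0, rpm=0)
set_airspeed(63.99): V ← 63.99 m/s
throttle_to(6650): rpm ← 6650
adjust_throttle(-1369): rpm ← 6650 -1369 = 5281
adjust_airspeed(+6.7): V ← 63.99 +6.7 = 70.69 m/s
adjust_throttle(-1713): rpm ← 5281 -1713 = 3568
set_airspeed(54.37): V ← 54.37 m/s
final state: V = 54.37 m/s, rpm = 3568 → n = rpm/60 = 59.466667 rev/s
target J* = 1.8479; solve J* = V/(n·D) for n: n = V/(J*·D) = 54.37/(1.8479 × 0.943) = 31.201048 rev/s
rpm = 60·n = 1872.062851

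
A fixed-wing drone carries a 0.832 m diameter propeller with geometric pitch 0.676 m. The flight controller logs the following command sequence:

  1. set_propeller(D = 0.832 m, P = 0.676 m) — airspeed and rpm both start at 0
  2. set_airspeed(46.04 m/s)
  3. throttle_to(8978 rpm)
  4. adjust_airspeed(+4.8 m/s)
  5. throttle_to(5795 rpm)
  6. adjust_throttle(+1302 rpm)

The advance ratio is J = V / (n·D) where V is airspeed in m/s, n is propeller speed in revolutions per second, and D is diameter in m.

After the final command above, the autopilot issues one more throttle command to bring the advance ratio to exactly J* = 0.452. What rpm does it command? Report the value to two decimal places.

rpm = 8111.39

set_propeller: D = 0.832 m, P = 0.676 m (p = P/D = 0.812500); state ← (V=0, rpm=0)
set_airspeed(46.04): V ← 46.04 m/s
throttle_to(8978): rpm ← 8978
adjust_airspeed(+4.8): V ← 46.04 +4.8 = 50.84 m/s
throttle_to(5795): rpm ← 5795
adjust_throttle(+1302): rpm ← 5795 +1302 = 7097
final state: V = 50.84 m/s, rpm = 7097 → n = rpm/60 = 118.283333 rev/s
target J* = 0.452; solve J* = V/(n·D) for n: n = V/(J*·D) = 50.84/(0.452 × 0.832) = 135.189755 rev/s
rpm = 60·n = 8111.385296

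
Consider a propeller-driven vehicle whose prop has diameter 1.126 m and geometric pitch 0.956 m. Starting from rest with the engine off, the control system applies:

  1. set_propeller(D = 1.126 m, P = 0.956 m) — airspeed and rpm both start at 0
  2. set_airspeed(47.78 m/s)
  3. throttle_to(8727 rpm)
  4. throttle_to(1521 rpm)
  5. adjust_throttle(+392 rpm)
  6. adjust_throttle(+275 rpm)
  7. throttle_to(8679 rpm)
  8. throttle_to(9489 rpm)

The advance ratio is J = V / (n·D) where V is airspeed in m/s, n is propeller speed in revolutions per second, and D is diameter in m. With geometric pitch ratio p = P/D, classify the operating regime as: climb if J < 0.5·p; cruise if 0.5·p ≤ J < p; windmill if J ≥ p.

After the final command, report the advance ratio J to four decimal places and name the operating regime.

set_propeller: D = 1.126 m, P = 0.956 m (p = P/D = 0.849023); state ← (V=0, rpm=0)
set_airspeed(47.78): V ← 47.78 m/s
throttle_to(8727): rpm ← 8727
throttle_to(1521): rpm ← 1521
adjust_throttle(+392): rpm ← 1521 +392 = 1913
adjust_throttle(+275): rpm ← 1913 +275 = 2188
throttle_to(8679): rpm ← 8679
throttle_to(9489): rpm ← 9489
final state: V = 47.78 m/s, rpm = 9489 → n = rpm/60 = 158.150000 rev/s
J = V / (n·D) = 47.78 / (158.150000 × 1.126) = 0.268311
regime bands: climb J<0.4245 | cruise [0.4245, 0.8490) | windmill J≥0.8490
J = 0.2683 → climb

J = 0.2683, regime = climb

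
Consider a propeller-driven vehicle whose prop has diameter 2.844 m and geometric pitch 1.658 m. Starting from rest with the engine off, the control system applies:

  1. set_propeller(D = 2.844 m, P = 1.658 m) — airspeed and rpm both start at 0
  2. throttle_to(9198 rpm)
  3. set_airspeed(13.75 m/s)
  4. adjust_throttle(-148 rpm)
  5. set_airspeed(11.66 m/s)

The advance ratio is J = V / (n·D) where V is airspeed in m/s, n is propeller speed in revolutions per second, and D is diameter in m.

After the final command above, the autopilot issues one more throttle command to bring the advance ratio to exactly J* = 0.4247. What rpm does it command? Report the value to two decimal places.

set_propeller: D = 2.844 m, P = 1.658 m (p = P/D = 0.582982); state ← (V=0, rpm=0)
throttle_to(9198): rpm ← 9198
set_airspeed(13.75): V ← 13.75 m/s
adjust_throttle(-148): rpm ← 9198 -148 = 9050
set_airspeed(11.66): V ← 11.66 m/s
final state: V = 11.66 m/s, rpm = 9050 → n = rpm/60 = 150.833333 rev/s
target J* = 0.4247; solve J* = V/(n·D) for n: n = V/(J*·D) = 11.66/(0.4247 × 2.844) = 9.653542 rev/s
rpm = 60·n = 579.212529

rpm = 579.21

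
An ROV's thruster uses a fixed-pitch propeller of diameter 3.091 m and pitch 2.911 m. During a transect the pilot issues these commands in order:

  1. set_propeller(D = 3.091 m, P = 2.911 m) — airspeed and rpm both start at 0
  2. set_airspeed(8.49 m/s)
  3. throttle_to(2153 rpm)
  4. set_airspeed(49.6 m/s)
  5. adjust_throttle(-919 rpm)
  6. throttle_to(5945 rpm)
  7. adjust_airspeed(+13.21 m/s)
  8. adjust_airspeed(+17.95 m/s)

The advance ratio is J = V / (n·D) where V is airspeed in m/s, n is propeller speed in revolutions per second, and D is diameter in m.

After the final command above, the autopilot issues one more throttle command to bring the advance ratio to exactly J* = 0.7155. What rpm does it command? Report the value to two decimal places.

rpm = 2190.98

set_propeller: D = 3.091 m, P = 2.911 m (p = P/D = 0.941766); state ← (V=0, rpm=0)
set_airspeed(8.49): V ← 8.49 m/s
throttle_to(2153): rpm ← 2153
set_airspeed(49.6): V ← 49.6 m/s
adjust_throttle(-919): rpm ← 2153 -919 = 1234
throttle_to(5945): rpm ← 5945
adjust_airspeed(+13.21): V ← 49.6 +13.21 = 62.81 m/s
adjust_airspeed(+17.95): V ← 62.81 +17.95 = 80.76 m/s
final state: V = 80.76 m/s, rpm = 5945 → n = rpm/60 = 99.083333 rev/s
target J* = 0.7155; solve J* = V/(n·D) for n: n = V/(J*·D) = 80.76/(0.7155 × 3.091) = 36.516376 rev/s
rpm = 60·n = 2190.982544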